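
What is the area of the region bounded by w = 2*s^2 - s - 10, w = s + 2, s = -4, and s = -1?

89/3

The difference (2*s^2 - s - 10) - (s + 2) = 2*s^2 - 2*s - 12 changes sign at s = -2 inside [-4, -1], so split the integral there.
∫[-4,-2] (2*s^2 - 2*s - 12) ds = 76/3.
∫[-2,-1] (2*s^2 - 2*s - 12) ds = -13/3; the area of that piece is 13/3.
Total area = 76/3 + 13/3 = 89/3.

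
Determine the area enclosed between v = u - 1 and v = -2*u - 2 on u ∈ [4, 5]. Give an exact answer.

On [4, 5], (u - 1) - (-2*u - 2) = 3*u + 1 is ≥ 0 throughout, so the area is a single integral of |3*u + 1|.
∫[4,5] (3*u + 1) du = 29/2.

29/2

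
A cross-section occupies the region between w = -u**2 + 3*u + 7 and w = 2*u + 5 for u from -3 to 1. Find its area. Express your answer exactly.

12

The difference (-u**2 + 3*u + 7) - (2*u + 5) = -u**2 + u + 2 changes sign at u = -1 inside [-3, 1], so split the integral there.
∫[-3,-1] (-u**2 + u + 2) du = -26/3; the area of that piece is 26/3.
∫[-1,1] (-u**2 + u + 2) du = 10/3.
Total area = 26/3 + 10/3 = 12.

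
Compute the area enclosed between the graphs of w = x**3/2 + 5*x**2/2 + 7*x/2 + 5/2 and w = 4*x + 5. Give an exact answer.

Set the curves equal: x**3/2 + 5*x**2/2 + 7*x/2 + 5/2 = 4*x + 5, so x**3/2 + 5*x**2/2 - x/2 - 5/2 = 0, which factors as (x - 1)*(x + 1)*(x + 5)/2 = 0. The curves meet at x = -5, -1, 1.
On [-5, -1], w = x**3/2 + 5*x**2/2 + 7*x/2 + 5/2 is on top; that piece has area ∫[-5,-1] (x**3/2 + 5*x**2/2 - x/2 - 5/2) dx = 64/3.
On [-1, 1], w = 4*x + 5 is on top; that piece has area ∫[-1,1] (-(x**3/2 + 5*x**2/2 - x/2 - 5/2)) dx = 10/3.
Total enclosed area = 64/3 + 10/3 = 74/3.

74/3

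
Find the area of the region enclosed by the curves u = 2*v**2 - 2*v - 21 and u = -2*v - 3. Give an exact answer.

72

Both boundary curves give u as a function of v, so integrate with respect to v. Setting them equal: 2*v**2 - 18 = 0, i.e. 2*(v - 3)*(v + 3) = 0, so they meet at v = -3, 3.
For v in [-3, 3], u = 2*v**2 - 2*v - 21 is on the left; area = ∫[-3,3] (-(2*v**2 - 18)) dv = 72.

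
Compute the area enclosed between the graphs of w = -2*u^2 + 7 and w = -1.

64/3

Set the curves equal: -2*u^2 + 7 = -1, so -2*u^2 + 8 = 0, which factors as -2*(u - 2)*(u + 2) = 0. The curves meet at u = -2, 2.
On [-2, 2], w = -2*u^2 + 7 is on top; that piece has area ∫[-2,2] (-2*u^2 + 8) du = 64/3.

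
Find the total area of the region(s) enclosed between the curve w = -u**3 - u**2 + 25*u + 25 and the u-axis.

The curve meets the u-axis where -u**3 - u**2 + 25*u + 25 = 0, i.e. -(u - 5)*(u + 1)*(u + 5) = 0, at u = -5, -1, 5.
On [-5, -1] the curve lies below the axis; ∫[-5,-1] (-u**3 - u**2 + 25*u + 25) du = -256/3, giving area 256/3.
On [-1, 5] the curve lies above the axis; ∫[-1,5] (-u**3 - u**2 + 25*u + 25) du = 252, giving area 252.
Total area = 256/3 + 252 = 1012/3.

1012/3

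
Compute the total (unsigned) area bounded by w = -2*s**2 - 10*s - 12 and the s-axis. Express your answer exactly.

The curve meets the s-axis where -2*s**2 - 10*s - 12 = 0, i.e. -2*(s + 2)*(s + 3) = 0, at s = -3, -2.
On [-3, -2] the curve lies above the axis; ∫[-3,-2] (-2*s**2 - 10*s - 12) ds = 1/3, giving area 1/3.

1/3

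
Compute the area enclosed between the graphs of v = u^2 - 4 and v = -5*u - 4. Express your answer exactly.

125/6

Set the curves equal: u^2 - 4 = -5*u - 4, so u^2 + 5*u = 0, which factors as u*(u + 5) = 0. The curves meet at u = -5, 0.
On [-5, 0], v = -5*u - 4 is on top; that piece has area ∫[-5,0] (-(u^2 + 5*u)) du = 125/6.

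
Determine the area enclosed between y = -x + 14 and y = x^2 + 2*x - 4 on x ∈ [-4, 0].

224/3

On [-4, 0], (-x + 14) - (x^2 + 2*x - 4) = -x^2 - 3*x + 18 is ≥ 0 throughout, so the area is a single integral of |-x^2 - 3*x + 18|.
∫[-4,0] (-x^2 - 3*x + 18) dx = 224/3.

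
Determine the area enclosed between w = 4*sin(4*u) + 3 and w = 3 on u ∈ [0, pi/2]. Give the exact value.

The difference (4*sin(4*u) + 3) - (3) = 4*sin(4*u) changes sign at u = pi/4 inside [0, pi/2], so split the integral there.
∫[0,pi/4] (4*sin(4*u)) du = 2.
∫[pi/4,pi/2] (4*sin(4*u)) du = -2; the area of that piece is 2.
Total area = 2 + 2 = 4.

4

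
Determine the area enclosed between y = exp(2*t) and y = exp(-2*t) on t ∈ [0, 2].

On [0, 2], (exp(2*t)) - (exp(-2*t)) = exp(2*t) - exp(-2*t) is ≥ 0 throughout, so the area is a single integral of |exp(2*t) - exp(-2*t)|.
∫[0,2] (exp(2*t) - exp(-2*t)) dt = -1 + exp(-4)/2 + exp(4)/2.

-1 + exp(-4)/2 + exp(4)/2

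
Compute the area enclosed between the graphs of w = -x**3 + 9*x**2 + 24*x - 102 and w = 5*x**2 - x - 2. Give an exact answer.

Set the curves equal: -x**3 + 9*x**2 + 24*x - 102 = 5*x**2 - x - 2, so -x**3 + 4*x**2 + 25*x - 100 = 0, which factors as -(x - 5)*(x - 4)*(x + 5) = 0. The curves meet at x = -5, 4, 5.
On [-5, 4], w = 5*x**2 - x - 2 is on top; that piece has area ∫[-5,4] (-(-x**3 + 4*x**2 + 25*x - 100)) dx = 2673/4.
On [4, 5], w = -x**3 + 9*x**2 + 24*x - 102 is on top; that piece has area ∫[4,5] (-x**3 + 4*x**2 + 25*x - 100) dx = 19/12.
Total enclosed area = 2673/4 + 19/12 = 4019/6.

4019/6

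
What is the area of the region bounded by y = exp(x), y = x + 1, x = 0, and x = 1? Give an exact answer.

On [0, 1], (exp(x)) - (x + 1) = -x + exp(x) - 1 is ≥ 0 throughout, so the area is a single integral of |-x + exp(x) - 1|.
∫[0,1] (-x + exp(x) - 1) dx = -5/2 + exp(1).

-5/2 + exp(1)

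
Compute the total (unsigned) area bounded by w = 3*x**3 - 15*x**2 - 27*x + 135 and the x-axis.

568

The curve meets the x-axis where 3*x**3 - 15*x**2 - 27*x + 135 = 0, i.e. 3*(x - 5)*(x - 3)*(x + 3) = 0, at x = -3, 3, 5.
On [-3, 3] the curve lies above the axis; ∫[-3,3] (3*x**3 - 15*x**2 - 27*x + 135) dx = 540, giving area 540.
On [3, 5] the curve lies below the axis; ∫[3,5] (3*x**3 - 15*x**2 - 27*x + 135) dx = -28, giving area 28.
Total area = 540 + 28 = 568.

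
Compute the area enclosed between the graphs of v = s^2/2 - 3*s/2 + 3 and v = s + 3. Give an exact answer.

125/12

Set the curves equal: s^2/2 - 3*s/2 + 3 = s + 3, so s^2/2 - 5*s/2 = 0, which factors as s*(s - 5)/2 = 0. The curves meet at s = 0, 5.
On [0, 5], v = s + 3 is on top; that piece has area ∫[0,5] (-(s^2/2 - 5*s/2)) ds = 125/12.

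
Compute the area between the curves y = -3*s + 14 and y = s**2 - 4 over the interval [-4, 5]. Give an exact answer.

The difference (-3*s + 14) - (s**2 - 4) = -s**2 - 3*s + 18 changes sign at s = 3 inside [-4, 5], so split the integral there.
∫[-4,3] (-s**2 - 3*s + 18) ds = 637/6.
∫[3,5] (-s**2 - 3*s + 18) ds = -62/3; the area of that piece is 62/3.
Total area = 637/6 + 62/3 = 761/6.

761/6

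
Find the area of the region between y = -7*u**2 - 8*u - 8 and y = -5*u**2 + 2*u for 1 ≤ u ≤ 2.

On [1, 2], (-7*u**2 - 8*u - 8) - (-5*u**2 + 2*u) = -2*u**2 - 10*u - 8 is ≤ 0 throughout, so the area is a single integral of |-2*u**2 - 10*u - 8|.
∫[1,2] (-2*u**2 - 10*u - 8) du = -83/3; the area of that piece is 83/3.

83/3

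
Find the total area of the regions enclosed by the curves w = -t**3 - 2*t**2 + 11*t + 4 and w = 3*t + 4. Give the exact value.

Set the curves equal: -t**3 - 2*t**2 + 11*t + 4 = 3*t + 4, so -t**3 - 2*t**2 + 8*t = 0, which factors as -t*(t - 2)*(t + 4) = 0. The curves meet at t = -4, 0, 2.
On [-4, 0], w = 3*t + 4 is on top; that piece has area ∫[-4,0] (-(-t**3 - 2*t**2 + 8*t)) dt = 128/3.
On [0, 2], w = -t**3 - 2*t**2 + 11*t + 4 is on top; that piece has area ∫[0,2] (-t**3 - 2*t**2 + 8*t) dt = 20/3.
Total enclosed area = 128/3 + 20/3 = 148/3.

148/3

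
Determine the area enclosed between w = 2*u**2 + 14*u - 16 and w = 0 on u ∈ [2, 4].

268/3

On [2, 4], (2*u**2 + 14*u - 16) - (0) = 2*u**2 + 14*u - 16 is ≥ 0 throughout, so the area is a single integral of |2*u**2 + 14*u - 16|.
∫[2,4] (2*u**2 + 14*u - 16) du = 268/3.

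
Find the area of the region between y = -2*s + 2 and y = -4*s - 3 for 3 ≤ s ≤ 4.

12

On [3, 4], (-2*s + 2) - (-4*s - 3) = 2*s + 5 is ≥ 0 throughout, so the area is a single integral of |2*s + 5|.
∫[3,4] (2*s + 5) ds = 12.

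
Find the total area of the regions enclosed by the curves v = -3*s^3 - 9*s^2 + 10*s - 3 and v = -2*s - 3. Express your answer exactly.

393/4

Set the curves equal: -3*s^3 - 9*s^2 + 10*s - 3 = -2*s - 3, so -3*s^3 - 9*s^2 + 12*s = 0, which factors as -3*s*(s - 1)*(s + 4) = 0. The curves meet at s = -4, 0, 1.
On [-4, 0], v = -2*s - 3 is on top; that piece has area ∫[-4,0] (-(-3*s^3 - 9*s^2 + 12*s)) ds = 96.
On [0, 1], v = -3*s^3 - 9*s^2 + 10*s - 3 is on top; that piece has area ∫[0,1] (-3*s^3 - 9*s^2 + 12*s) ds = 9/4.
Total enclosed area = 96 + 9/4 = 393/4.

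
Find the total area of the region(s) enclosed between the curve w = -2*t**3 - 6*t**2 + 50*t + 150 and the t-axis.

The curve meets the t-axis where -2*t**3 - 6*t**2 + 50*t + 150 = 0, i.e. -2*(t - 5)*(t + 3)*(t + 5) = 0, at t = -5, -3, 5.
On [-5, -3] the curve lies below the axis; ∫[-5,-3] (-2*t**3 - 6*t**2 + 50*t + 150) dt = -24, giving area 24.
On [-3, 5] the curve lies above the axis; ∫[-3,5] (-2*t**3 - 6*t**2 + 50*t + 150) dt = 1024, giving area 1024.
Total area = 24 + 1024 = 1048.

1048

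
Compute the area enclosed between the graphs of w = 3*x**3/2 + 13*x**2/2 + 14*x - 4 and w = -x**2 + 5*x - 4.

37/8

Set the curves equal: 3*x**3/2 + 13*x**2/2 + 14*x - 4 = -x**2 + 5*x - 4, so 3*x**3/2 + 15*x**2/2 + 9*x = 0, which factors as 3*x*(x + 2)*(x + 3)/2 = 0. The curves meet at x = -3, -2, 0.
On [-3, -2], w = 3*x**3/2 + 13*x**2/2 + 14*x - 4 is on top; that piece has area ∫[-3,-2] (3*x**3/2 + 15*x**2/2 + 9*x) dx = 5/8.
On [-2, 0], w = -x**2 + 5*x - 4 is on top; that piece has area ∫[-2,0] (-(3*x**3/2 + 15*x**2/2 + 9*x)) dx = 4.
Total enclosed area = 5/8 + 4 = 37/8.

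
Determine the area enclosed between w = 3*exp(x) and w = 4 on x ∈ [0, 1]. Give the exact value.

The difference (3*exp(x)) - (4) = 3*exp(x) - 4 changes sign at x = log(4/3) inside [0, 1], so split the integral there.
∫[0,log(4/3)] (3*exp(x) - 4) dx = log(81/256) + 1; the area of that piece is -1 + log(256/81).
∫[log(4/3),1] (3*exp(x) - 4) dx = -8 - 4*log(3) + 8*log(2) + 3*exp(1).
Total area = (-1 + log(256/81)) + (-8 - 4*log(3) + 8*log(2) + 3*exp(1)) = -9 - 8*log(3) + 3*exp(1) + 16*log(2).

-9 - 8*log(3) + 3*exp(1) + 16*log(2)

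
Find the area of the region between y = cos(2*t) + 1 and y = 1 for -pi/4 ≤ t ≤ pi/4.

On [-pi/4, pi/4], (cos(2*t) + 1) - (1) = cos(2*t) is ≥ 0 throughout, so the area is a single integral of |cos(2*t)|.
∫[-pi/4,pi/4] (cos(2*t)) dt = 1.

1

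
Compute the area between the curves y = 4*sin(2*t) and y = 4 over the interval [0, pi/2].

On [0, pi/2], (4*sin(2*t)) - (4) = 4*sin(2*t) - 4 is ≤ 0 throughout, so the area is a single integral of |4*sin(2*t) - 4|.
∫[0,pi/2] (4*sin(2*t) - 4) dt = 4 - 2*pi; the area of that piece is -4 + 2*pi.

-4 + 2*pi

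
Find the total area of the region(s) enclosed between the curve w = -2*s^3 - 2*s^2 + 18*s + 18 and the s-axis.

296/3

The curve meets the s-axis where -2*s^3 - 2*s^2 + 18*s + 18 = 0, i.e. -2*(s - 3)*(s + 1)*(s + 3) = 0, at s = -3, -1, 3.
On [-3, -1] the curve lies below the axis; ∫[-3,-1] (-2*s^3 - 2*s^2 + 18*s + 18) ds = -40/3, giving area 40/3.
On [-1, 3] the curve lies above the axis; ∫[-1,3] (-2*s^3 - 2*s^2 + 18*s + 18) ds = 256/3, giving area 256/3.
Total area = 40/3 + 256/3 = 296/3.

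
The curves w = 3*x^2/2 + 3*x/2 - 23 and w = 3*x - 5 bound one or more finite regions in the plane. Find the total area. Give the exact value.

Set the curves equal: 3*x^2/2 + 3*x/2 - 23 = 3*x - 5, so 3*x^2/2 - 3*x/2 - 18 = 0, which factors as 3*(x - 4)*(x + 3)/2 = 0. The curves meet at x = -3, 4.
On [-3, 4], w = 3*x - 5 is on top; that piece has area ∫[-3,4] (-(3*x^2/2 - 3*x/2 - 18)) dx = 343/4.

343/4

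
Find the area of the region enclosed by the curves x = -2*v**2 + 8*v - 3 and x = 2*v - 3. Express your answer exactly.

9

Both boundary curves give x as a function of v, so integrate with respect to v. Setting them equal: -2*v**2 + 6*v = 0, i.e. -2*v*(v - 3) = 0, so they meet at v = 0, 3.
For v in [0, 3], x = -2*v**2 + 8*v - 3 is on the right; area = ∫[0,3] (-2*v**2 + 6*v) dv = 9.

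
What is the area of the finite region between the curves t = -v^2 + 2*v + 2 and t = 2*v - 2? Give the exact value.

32/3

Both boundary curves give t as a function of v, so integrate with respect to v. Setting them equal: -v^2 + 4 = 0, i.e. -(v - 2)*(v + 2) = 0, so they meet at v = -2, 2.
For v in [-2, 2], t = -v^2 + 2*v + 2 is on the right; area = ∫[-2,2] (-v^2 + 4) dv = 32/3.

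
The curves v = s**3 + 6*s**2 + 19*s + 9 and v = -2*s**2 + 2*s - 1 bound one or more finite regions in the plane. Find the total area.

Set the curves equal: s**3 + 6*s**2 + 19*s + 9 = -2*s**2 + 2*s - 1, so s**3 + 8*s**2 + 17*s + 10 = 0, which factors as (s + 1)*(s + 2)*(s + 5) = 0. The curves meet at s = -5, -2, -1.
On [-5, -2], v = s**3 + 6*s**2 + 19*s + 9 is on top; that piece has area ∫[-5,-2] (s**3 + 8*s**2 + 17*s + 10) ds = 45/4.
On [-2, -1], v = -2*s**2 + 2*s - 1 is on top; that piece has area ∫[-2,-1] (-(s**3 + 8*s**2 + 17*s + 10)) ds = 7/12.
Total enclosed area = 45/4 + 7/12 = 71/6.

71/6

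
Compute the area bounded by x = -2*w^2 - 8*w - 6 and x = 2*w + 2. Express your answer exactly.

Both boundary curves give x as a function of w, so integrate with respect to w. Setting them equal: -2*w^2 - 10*w - 8 = 0, i.e. -2*(w + 1)*(w + 4) = 0, so they meet at w = -4, -1.
For w in [-4, -1], x = -2*w^2 - 8*w - 6 is on the right; area = ∫[-4,-1] (-2*w^2 - 10*w - 8) dw = 9.

9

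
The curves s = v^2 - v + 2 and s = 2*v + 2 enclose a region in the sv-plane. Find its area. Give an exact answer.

9/2

Both boundary curves give s as a function of v, so integrate with respect to v. Setting them equal: v^2 - 3*v = 0, i.e. v*(v - 3) = 0, so they meet at v = 0, 3.
For v in [0, 3], s = v^2 - v + 2 is on the left; area = ∫[0,3] (-(v^2 - 3*v)) dv = 9/2.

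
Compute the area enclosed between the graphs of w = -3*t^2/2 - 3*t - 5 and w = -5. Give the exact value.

2

Set the curves equal: -3*t^2/2 - 3*t - 5 = -5, so -3*t^2/2 - 3*t = 0, which factors as -3*t*(t + 2)/2 = 0. The curves meet at t = -2, 0.
On [-2, 0], w = -3*t^2/2 - 3*t - 5 is on top; that piece has area ∫[-2,0] (-3*t^2/2 - 3*t) dt = 2.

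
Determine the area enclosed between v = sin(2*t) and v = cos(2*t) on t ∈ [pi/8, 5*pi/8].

On [pi/8, 5*pi/8], (sin(2*t)) - (cos(2*t)) = sin(2*t) - cos(2*t) is ≥ 0 throughout, so the area is a single integral of |sin(2*t) - cos(2*t)|.
∫[pi/8,5*pi/8] (sin(2*t) - cos(2*t)) dt = sqrt(2).

sqrt(2)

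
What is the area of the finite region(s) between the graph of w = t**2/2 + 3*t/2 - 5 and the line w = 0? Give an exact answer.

343/12

The curve meets the t-axis where t**2/2 + 3*t/2 - 5 = 0, i.e. (t - 2)*(t + 5)/2 = 0, at t = -5, 2.
On [-5, 2] the curve lies below the axis; ∫[-5,2] (t**2/2 + 3*t/2 - 5) dt = -343/12, giving area 343/12.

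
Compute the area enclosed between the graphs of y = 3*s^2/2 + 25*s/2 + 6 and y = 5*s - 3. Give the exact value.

Set the curves equal: 3*s^2/2 + 25*s/2 + 6 = 5*s - 3, so 3*s^2/2 + 15*s/2 + 9 = 0, which factors as 3*(s + 2)*(s + 3)/2 = 0. The curves meet at s = -3, -2.
On [-3, -2], y = 5*s - 3 is on top; that piece has area ∫[-3,-2] (-(3*s^2/2 + 15*s/2 + 9)) ds = 1/4.

1/4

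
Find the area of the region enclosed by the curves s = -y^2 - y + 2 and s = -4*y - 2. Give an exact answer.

125/6

Both boundary curves give s as a function of y, so integrate with respect to y. Setting them equal: -y^2 + 3*y + 4 = 0, i.e. -(y - 4)*(y + 1) = 0, so they meet at y = -1, 4.
For y in [-1, 4], s = -y^2 - y + 2 is on the right; area = ∫[-1,4] (-y^2 + 3*y + 4) dy = 125/6.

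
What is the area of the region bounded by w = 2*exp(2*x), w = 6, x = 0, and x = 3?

-23 + 6*log(3) + exp(6)

The difference (2*exp(2*x)) - (6) = 2*exp(2*x) - 6 changes sign at x = log(3)/2 inside [0, 3], so split the integral there.
∫[0,log(3)/2] (2*exp(2*x) - 6) dx = 2 - log(27); the area of that piece is -2 + log(27).
∫[log(3)/2,3] (2*exp(2*x) - 6) dx = -21 + 3*log(3) + exp(6).
Total area = (-2 + log(27)) + (-21 + 3*log(3) + exp(6)) = -23 + 6*log(3) + exp(6).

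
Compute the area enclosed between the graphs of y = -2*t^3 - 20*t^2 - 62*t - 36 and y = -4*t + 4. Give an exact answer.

Set the curves equal: -2*t^3 - 20*t^2 - 62*t - 36 = -4*t + 4, so -2*t^3 - 20*t^2 - 58*t - 40 = 0, which factors as -2*(t + 1)*(t + 4)*(t + 5) = 0. The curves meet at t = -5, -4, -1.
On [-5, -4], y = -4*t + 4 is on top; that piece has area ∫[-5,-4] (-(-2*t^3 - 20*t^2 - 58*t - 40)) dt = 7/6.
On [-4, -1], y = -2*t^3 - 20*t^2 - 62*t - 36 is on top; that piece has area ∫[-4,-1] (-2*t^3 - 20*t^2 - 58*t - 40) dt = 45/2.
Total enclosed area = 7/6 + 45/2 = 71/3.

71/3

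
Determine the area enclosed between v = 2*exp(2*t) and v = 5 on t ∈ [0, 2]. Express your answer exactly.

-14 - 11*log(2)/2 + log(10)/2 + 9*log(5)/2 + exp(4)

The difference (2*exp(2*t)) - (5) = 2*exp(2*t) - 5 changes sign at t = -log(2)/2 + log(5)/2 inside [0, 2], so split the integral there.
∫[0,-log(2)/2 + log(5)/2] (2*exp(2*t) - 5) dt = log(4*sqrt(10)/125) + 3/2; the area of that piece is -3/2 + log(25*sqrt(10)/8).
∫[-log(2)/2 + log(5)/2,2] (2*exp(2*t) - 5) dt = -25/2 - 5*log(2)/2 + 5*log(5)/2 + exp(4).
Total area = (-3/2 + log(25*sqrt(10)/8)) + (-25/2 - 5*log(2)/2 + 5*log(5)/2 + exp(4)) = -14 - 11*log(2)/2 + log(10)/2 + 9*log(5)/2 + exp(4).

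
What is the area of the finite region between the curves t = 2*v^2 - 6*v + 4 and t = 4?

Both boundary curves give t as a function of v, so integrate with respect to v. Setting them equal: 2*v^2 - 6*v = 0, i.e. 2*v*(v - 3) = 0, so they meet at v = 0, 3.
For v in [0, 3], t = 2*v^2 - 6*v + 4 is on the left; area = ∫[0,3] (-(2*v^2 - 6*v)) dv = 9.

9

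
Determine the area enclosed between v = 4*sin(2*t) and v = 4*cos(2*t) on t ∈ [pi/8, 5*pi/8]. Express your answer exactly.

On [pi/8, 5*pi/8], (4*sin(2*t)) - (4*cos(2*t)) = 4*sin(2*t) - 4*cos(2*t) is ≥ 0 throughout, so the area is a single integral of |4*sin(2*t) - 4*cos(2*t)|.
∫[pi/8,5*pi/8] (4*sin(2*t) - 4*cos(2*t)) dt = 4*sqrt(2).

4*sqrt(2)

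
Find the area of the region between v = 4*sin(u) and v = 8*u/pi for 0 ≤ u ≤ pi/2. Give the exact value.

4 - pi

On [0, pi/2], (4*sin(u)) - (8*u/pi) = -8*u/pi + 4*sin(u) is ≥ 0 throughout, so the area is a single integral of |-8*u/pi + 4*sin(u)|.
∫[0,pi/2] (-8*u/pi + 4*sin(u)) du = 4 - pi.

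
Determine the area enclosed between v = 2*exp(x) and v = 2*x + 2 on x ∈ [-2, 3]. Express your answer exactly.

On [-2, 3], (2*exp(x)) - (2*x + 2) = -2*x + 2*exp(x) - 2 is ≥ 0 throughout, so the area is a single integral of |-2*x + 2*exp(x) - 2|.
∫[-2,3] (-2*x + 2*exp(x) - 2) dx = -15 - 2*exp(-2) + 2*exp(3).

-15 - 2*exp(-2) + 2*exp(3)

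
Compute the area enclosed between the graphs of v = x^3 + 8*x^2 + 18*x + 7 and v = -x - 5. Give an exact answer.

Set the curves equal: x^3 + 8*x^2 + 18*x + 7 = -x - 5, so x^3 + 8*x^2 + 19*x + 12 = 0, which factors as (x + 1)*(x + 3)*(x + 4) = 0. The curves meet at x = -4, -3, -1.
On [-4, -3], v = x^3 + 8*x^2 + 18*x + 7 is on top; that piece has area ∫[-4,-3] (x^3 + 8*x^2 + 19*x + 12) dx = 5/12.
On [-3, -1], v = -x - 5 is on top; that piece has area ∫[-3,-1] (-(x^3 + 8*x^2 + 19*x + 12)) dx = 8/3.
Total enclosed area = 5/12 + 8/3 = 37/12.

37/12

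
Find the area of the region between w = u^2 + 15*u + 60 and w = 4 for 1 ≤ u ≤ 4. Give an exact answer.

603/2

On [1, 4], (u^2 + 15*u + 60) - (4) = u^2 + 15*u + 56 is ≥ 0 throughout, so the area is a single integral of |u^2 + 15*u + 56|.
∫[1,4] (u^2 + 15*u + 56) du = 603/2.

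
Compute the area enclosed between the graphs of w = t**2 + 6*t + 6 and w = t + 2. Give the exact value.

9/2

Set the curves equal: t**2 + 6*t + 6 = t + 2, so t**2 + 5*t + 4 = 0, which factors as (t + 1)*(t + 4) = 0. The curves meet at t = -4, -1.
On [-4, -1], w = t + 2 is on top; that piece has area ∫[-4,-1] (-(t**2 + 5*t + 4)) dt = 9/2.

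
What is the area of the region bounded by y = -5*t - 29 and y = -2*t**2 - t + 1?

Set the curves equal: -5*t - 29 = -2*t**2 - t + 1, so 2*t**2 - 4*t - 30 = 0, which factors as 2*(t - 5)*(t + 3) = 0. The curves meet at t = -3, 5.
On [-3, 5], y = -2*t**2 - t + 1 is on top; that piece has area ∫[-3,5] (-(2*t**2 - 4*t - 30)) dt = 512/3.

512/3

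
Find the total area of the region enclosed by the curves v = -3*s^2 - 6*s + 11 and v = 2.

Set the curves equal: -3*s^2 - 6*s + 11 = 2, so -3*s^2 - 6*s + 9 = 0, which factors as -3*(s - 1)*(s + 3) = 0. The curves meet at s = -3, 1.
On [-3, 1], v = -3*s^2 - 6*s + 11 is on top; that piece has area ∫[-3,1] (-3*s^2 - 6*s + 9) ds = 32.

32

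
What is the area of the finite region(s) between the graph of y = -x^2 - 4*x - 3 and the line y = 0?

The curve meets the x-axis where -x^2 - 4*x - 3 = 0, i.e. -(x + 1)*(x + 3) = 0, at x = -3, -1.
On [-3, -1] the curve lies above the axis; ∫[-3,-1] (-x^2 - 4*x - 3) dx = 4/3, giving area 4/3.

4/3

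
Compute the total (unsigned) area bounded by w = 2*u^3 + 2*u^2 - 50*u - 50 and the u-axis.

The curve meets the u-axis where 2*u^3 + 2*u^2 - 50*u - 50 = 0, i.e. 2*(u - 5)*(u + 1)*(u + 5) = 0, at u = -5, -1, 5.
On [-5, -1] the curve lies above the axis; ∫[-5,-1] (2*u^3 + 2*u^2 - 50*u - 50) du = 512/3, giving area 512/3.
On [-1, 5] the curve lies below the axis; ∫[-1,5] (2*u^3 + 2*u^2 - 50*u - 50) du = -504, giving area 504.
Total area = 512/3 + 504 = 2024/3.

2024/3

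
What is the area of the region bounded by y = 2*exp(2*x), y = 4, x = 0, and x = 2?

The difference (2*exp(2*x)) - (4) = 2*exp(2*x) - 4 changes sign at x = log(2)/2 inside [0, 2], so split the integral there.
∫[0,log(2)/2] (2*exp(2*x) - 4) dx = 1 - log(4); the area of that piece is -1 + log(4).
∫[log(2)/2,2] (2*exp(2*x) - 4) dx = -10 + 2*log(2) + exp(4).
Total area = (-1 + log(4)) + (-10 + 2*log(2) + exp(4)) = -11 + 4*log(2) + exp(4).

-11 + 4*log(2) + exp(4)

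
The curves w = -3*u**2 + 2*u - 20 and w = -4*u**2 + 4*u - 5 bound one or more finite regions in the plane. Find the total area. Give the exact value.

Set the curves equal: -3*u**2 + 2*u - 20 = -4*u**2 + 4*u - 5, so u**2 - 2*u - 15 = 0, which factors as (u - 5)*(u + 3) = 0. The curves meet at u = -3, 5.
On [-3, 5], w = -4*u**2 + 4*u - 5 is on top; that piece has area ∫[-3,5] (-(u**2 - 2*u - 15)) du = 256/3.

256/3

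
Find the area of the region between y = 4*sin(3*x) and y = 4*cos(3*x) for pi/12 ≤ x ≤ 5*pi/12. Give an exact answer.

On [pi/12, 5*pi/12], (4*sin(3*x)) - (4*cos(3*x)) = 4*sin(3*x) - 4*cos(3*x) is ≥ 0 throughout, so the area is a single integral of |4*sin(3*x) - 4*cos(3*x)|.
∫[pi/12,5*pi/12] (4*sin(3*x) - 4*cos(3*x)) dx = 8*sqrt(2)/3.

8*sqrt(2)/3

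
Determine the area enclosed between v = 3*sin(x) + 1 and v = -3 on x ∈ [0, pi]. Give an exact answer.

On [0, pi], (3*sin(x) + 1) - (-3) = 3*sin(x) + 4 is ≥ 0 throughout, so the area is a single integral of |3*sin(x) + 4|.
∫[0,pi] (3*sin(x) + 4) dx = 6 + 4*pi.

6 + 4*pi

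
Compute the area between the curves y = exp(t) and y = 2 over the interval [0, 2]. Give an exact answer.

-7 + 4*log(2) + exp(2)

The difference (exp(t)) - (2) = exp(t) - 2 changes sign at t = log(2) inside [0, 2], so split the integral there.
∫[0,log(2)] (exp(t) - 2) dt = 1 - log(4); the area of that piece is -1 + log(4).
∫[log(2),2] (exp(t) - 2) dt = -6 + 2*log(2) + exp(2).
Total area = (-1 + log(4)) + (-6 + 2*log(2) + exp(2)) = -7 + 4*log(2) + exp(2).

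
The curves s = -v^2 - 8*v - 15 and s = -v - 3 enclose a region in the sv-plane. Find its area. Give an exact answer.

1/6

Both boundary curves give s as a function of v, so integrate with respect to v. Setting them equal: -v^2 - 7*v - 12 = 0, i.e. -(v + 3)*(v + 4) = 0, so they meet at v = -4, -3.
For v in [-4, -3], s = -v^2 - 8*v - 15 is on the right; area = ∫[-4,-3] (-v^2 - 7*v - 12) dv = 1/6.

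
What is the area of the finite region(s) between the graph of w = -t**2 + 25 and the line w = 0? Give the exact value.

The curve meets the t-axis where -t**2 + 25 = 0, i.e. -(t - 5)*(t + 5) = 0, at t = -5, 5.
On [-5, 5] the curve lies above the axis; ∫[-5,5] (-t**2 + 25) dt = 500/3, giving area 500/3.

500/3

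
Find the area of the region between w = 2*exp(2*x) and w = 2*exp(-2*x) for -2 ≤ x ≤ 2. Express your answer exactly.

The difference (2*exp(2*x)) - (2*exp(-2*x)) = 2*exp(2*x) - 2*exp(-2*x) changes sign at x = 0 inside [-2, 2], so split the integral there.
∫[-2,0] (2*exp(2*x) - 2*exp(-2*x)) dx = -exp(4) - exp(-4) + 2; the area of that piece is -2 + exp(-4) + exp(4).
∫[0,2] (2*exp(2*x) - 2*exp(-2*x)) dx = -2 + exp(-4) + exp(4).
Total area = (-2 + exp(-4) + exp(4)) + (-2 + exp(-4) + exp(4)) = -4 + 2*exp(-4) + 2*exp(4).

-4 + 2*exp(-4) + 2*exp(4)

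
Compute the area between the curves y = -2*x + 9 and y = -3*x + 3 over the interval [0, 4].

On [0, 4], (-2*x + 9) - (-3*x + 3) = x + 6 is ≥ 0 throughout, so the area is a single integral of |x + 6|.
∫[0,4] (x + 6) dx = 32.

32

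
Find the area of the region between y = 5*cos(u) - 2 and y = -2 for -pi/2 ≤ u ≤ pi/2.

10

On [-pi/2, pi/2], (5*cos(u) - 2) - (-2) = 5*cos(u) is ≥ 0 throughout, so the area is a single integral of |5*cos(u)|.
∫[-pi/2,pi/2] (5*cos(u)) du = 10.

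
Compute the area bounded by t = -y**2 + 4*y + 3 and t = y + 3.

Both boundary curves give t as a function of y, so integrate with respect to y. Setting them equal: -y**2 + 3*y = 0, i.e. -y*(y - 3) = 0, so they meet at y = 0, 3.
For y in [0, 3], t = -y**2 + 4*y + 3 is on the right; area = ∫[0,3] (-y**2 + 3*y) dy = 9/2.

9/2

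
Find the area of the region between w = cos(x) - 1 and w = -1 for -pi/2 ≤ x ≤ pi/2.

On [-pi/2, pi/2], (cos(x) - 1) - (-1) = cos(x) is ≥ 0 throughout, so the area is a single integral of |cos(x)|.
∫[-pi/2,pi/2] (cos(x)) dx = 2.

2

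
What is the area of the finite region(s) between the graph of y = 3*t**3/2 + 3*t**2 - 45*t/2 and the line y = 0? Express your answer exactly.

863/4

The curve meets the t-axis where 3*t**3/2 + 3*t**2 - 45*t/2 = 0, i.e. 3*t*(t - 3)*(t + 5)/2 = 0, at t = -5, 0, 3.
On [-5, 0] the curve lies above the axis; ∫[-5,0] (3*t**3/2 + 3*t**2 - 45*t/2) dt = 1375/8, giving area 1375/8.
On [0, 3] the curve lies below the axis; ∫[0,3] (3*t**3/2 + 3*t**2 - 45*t/2) dt = -351/8, giving area 351/8.
Total area = 1375/8 + 351/8 = 863/4.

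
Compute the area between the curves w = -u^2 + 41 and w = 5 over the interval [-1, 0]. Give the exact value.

On [-1, 0], (-u^2 + 41) - (5) = -u^2 + 36 is ≥ 0 throughout, so the area is a single integral of |-u^2 + 36|.
∫[-1,0] (-u^2 + 36) du = 107/3.

107/3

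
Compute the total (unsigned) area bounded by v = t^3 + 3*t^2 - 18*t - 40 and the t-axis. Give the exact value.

999/4

The curve meets the t-axis where t^3 + 3*t^2 - 18*t - 40 = 0, i.e. (t - 4)*(t + 2)*(t + 5) = 0, at t = -5, -2, 4.
On [-5, -2] the curve lies above the axis; ∫[-5,-2] (t^3 + 3*t^2 - 18*t - 40) dt = 135/4, giving area 135/4.
On [-2, 4] the curve lies below the axis; ∫[-2,4] (t^3 + 3*t^2 - 18*t - 40) dt = -216, giving area 216.
Total area = 135/4 + 216 = 999/4.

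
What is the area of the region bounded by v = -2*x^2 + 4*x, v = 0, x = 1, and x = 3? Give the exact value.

4

The difference (-2*x^2 + 4*x) - (0) = -2*x^2 + 4*x changes sign at x = 2 inside [1, 3], so split the integral there.
∫[1,2] (-2*x^2 + 4*x) dx = 4/3.
∫[2,3] (-2*x^2 + 4*x) dx = -8/3; the area of that piece is 8/3.
Total area = 4/3 + 8/3 = 4.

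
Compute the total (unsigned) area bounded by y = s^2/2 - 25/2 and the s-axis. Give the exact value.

The curve meets the s-axis where s^2/2 - 25/2 = 0, i.e. (s - 5)*(s + 5)/2 = 0, at s = -5, 5.
On [-5, 5] the curve lies below the axis; ∫[-5,5] (s^2/2 - 25/2) ds = -250/3, giving area 250/3.

250/3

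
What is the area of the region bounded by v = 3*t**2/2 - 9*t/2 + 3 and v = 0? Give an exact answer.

1/4

Set the curves equal: 3*t**2/2 - 9*t/2 + 3 = 0, so 3*t**2/2 - 9*t/2 + 3 = 0, which factors as 3*(t - 2)*(t - 1)/2 = 0. The curves meet at t = 1, 2.
On [1, 2], v = 0 is on top; that piece has area ∫[1,2] (-(3*t**2/2 - 9*t/2 + 3)) dt = 1/4.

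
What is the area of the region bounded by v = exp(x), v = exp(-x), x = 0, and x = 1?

On [0, 1], (exp(x)) - (exp(-x)) = exp(x) - exp(-x) is ≥ 0 throughout, so the area is a single integral of |exp(x) - exp(-x)|.
∫[0,1] (exp(x) - exp(-x)) dx = -2 + exp(-1) + exp(1).

-2 + exp(-1) + exp(1)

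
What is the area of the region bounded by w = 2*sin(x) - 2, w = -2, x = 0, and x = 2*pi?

The difference (2*sin(x) - 2) - (-2) = 2*sin(x) changes sign at x = pi inside [0, 2*pi], so split the integral there.
∫[0,pi] (2*sin(x)) dx = 4.
∫[pi,2*pi] (2*sin(x)) dx = -4; the area of that piece is 4.
Total area = 4 + 4 = 8.

8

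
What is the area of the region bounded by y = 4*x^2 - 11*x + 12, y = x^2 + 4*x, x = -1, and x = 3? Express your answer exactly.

The difference (4*x^2 - 11*x + 12) - (x^2 + 4*x) = 3*x^2 - 15*x + 12 changes sign at x = 1 inside [-1, 3], so split the integral there.
∫[-1,1] (3*x^2 - 15*x + 12) dx = 26.
∫[1,3] (3*x^2 - 15*x + 12) dx = -10; the area of that piece is 10.
Total area = 26 + 10 = 36.

36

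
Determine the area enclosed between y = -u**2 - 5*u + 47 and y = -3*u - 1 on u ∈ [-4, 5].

On [-4, 5], (-u**2 - 5*u + 47) - (-3*u - 1) = -u**2 - 2*u + 48 is ≥ 0 throughout, so the area is a single integral of |-u**2 - 2*u + 48|.
∫[-4,5] (-u**2 - 2*u + 48) du = 360.

360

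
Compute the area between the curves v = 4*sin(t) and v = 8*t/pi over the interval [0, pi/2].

4 - pi

On [0, pi/2], (4*sin(t)) - (8*t/pi) = -8*t/pi + 4*sin(t) is ≥ 0 throughout, so the area is a single integral of |-8*t/pi + 4*sin(t)|.
∫[0,pi/2] (-8*t/pi + 4*sin(t)) dt = 4 - pi.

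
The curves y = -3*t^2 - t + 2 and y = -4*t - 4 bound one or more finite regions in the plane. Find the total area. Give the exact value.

Set the curves equal: -3*t^2 - t + 2 = -4*t - 4, so -3*t^2 + 3*t + 6 = 0, which factors as -3*(t - 2)*(t + 1) = 0. The curves meet at t = -1, 2.
On [-1, 2], y = -3*t^2 - t + 2 is on top; that piece has area ∫[-1,2] (-3*t^2 + 3*t + 6) dt = 27/2.

27/2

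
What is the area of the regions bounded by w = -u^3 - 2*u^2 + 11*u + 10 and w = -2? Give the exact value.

937/12

Set the curves equal: -u^3 - 2*u^2 + 11*u + 10 = -2, so -u^3 - 2*u^2 + 11*u + 12 = 0, which factors as -(u - 3)*(u + 1)*(u + 4) = 0. The curves meet at u = -4, -1, 3.
On [-4, -1], w = -2 is on top; that piece has area ∫[-4,-1] (-(-u^3 - 2*u^2 + 11*u + 12)) du = 99/4.
On [-1, 3], w = -u^3 - 2*u^2 + 11*u + 10 is on top; that piece has area ∫[-1,3] (-u^3 - 2*u^2 + 11*u + 12) du = 160/3.
Total enclosed area = 99/4 + 160/3 = 937/12.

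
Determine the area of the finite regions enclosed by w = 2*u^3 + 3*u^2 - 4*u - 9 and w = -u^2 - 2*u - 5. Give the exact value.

Set the curves equal: 2*u^3 + 3*u^2 - 4*u - 9 = -u^2 - 2*u - 5, so 2*u^3 + 4*u^2 - 2*u - 4 = 0, which factors as 2*(u - 1)*(u + 1)*(u + 2) = 0. The curves meet at u = -2, -1, 1.
On [-2, -1], w = 2*u^3 + 3*u^2 - 4*u - 9 is on top; that piece has area ∫[-2,-1] (2*u^3 + 4*u^2 - 2*u - 4) du = 5/6.
On [-1, 1], w = -u^2 - 2*u - 5 is on top; that piece has area ∫[-1,1] (-(2*u^3 + 4*u^2 - 2*u - 4)) du = 16/3.
Total enclosed area = 5/6 + 16/3 = 37/6.

37/6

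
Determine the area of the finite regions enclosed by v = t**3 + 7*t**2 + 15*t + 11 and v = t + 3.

37/12

Set the curves equal: t**3 + 7*t**2 + 15*t + 11 = t + 3, so t**3 + 7*t**2 + 14*t + 8 = 0, which factors as (t + 1)*(t + 2)*(t + 4) = 0. The curves meet at t = -4, -2, -1.
On [-4, -2], v = t**3 + 7*t**2 + 15*t + 11 is on top; that piece has area ∫[-4,-2] (t**3 + 7*t**2 + 14*t + 8) dt = 8/3.
On [-2, -1], v = t + 3 is on top; that piece has area ∫[-2,-1] (-(t**3 + 7*t**2 + 14*t + 8)) dt = 5/12.
Total enclosed area = 8/3 + 5/12 = 37/12.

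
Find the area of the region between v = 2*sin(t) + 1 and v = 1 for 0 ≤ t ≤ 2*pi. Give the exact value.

The difference (2*sin(t) + 1) - (1) = 2*sin(t) changes sign at t = pi inside [0, 2*pi], so split the integral there.
∫[0,pi] (2*sin(t)) dt = 4.
∫[pi,2*pi] (2*sin(t)) dt = -4; the area of that piece is 4.
Total area = 4 + 4 = 8.

8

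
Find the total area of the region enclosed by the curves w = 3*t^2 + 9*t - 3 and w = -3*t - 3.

Set the curves equal: 3*t^2 + 9*t - 3 = -3*t - 3, so 3*t^2 + 12*t = 0, which factors as 3*t*(t + 4) = 0. The curves meet at t = -4, 0.
On [-4, 0], w = -3*t - 3 is on top; that piece has area ∫[-4,0] (-(3*t^2 + 12*t)) dt = 32.

32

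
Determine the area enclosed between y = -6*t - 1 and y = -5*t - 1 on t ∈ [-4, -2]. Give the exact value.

On [-4, -2], (-6*t - 1) - (-5*t - 1) = -t is ≥ 0 throughout, so the area is a single integral of |-t|.
∫[-4,-2] (-t) dt = 6.

6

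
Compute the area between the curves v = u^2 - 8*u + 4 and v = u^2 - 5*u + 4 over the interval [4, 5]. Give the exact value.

27/2

On [4, 5], (u^2 - 8*u + 4) - (u^2 - 5*u + 4) = -3*u is ≤ 0 throughout, so the area is a single integral of |-3*u|.
∫[4,5] (-3*u) du = -27/2; the area of that piece is 27/2.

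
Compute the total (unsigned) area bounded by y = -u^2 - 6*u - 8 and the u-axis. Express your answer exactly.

The curve meets the u-axis where -u^2 - 6*u - 8 = 0, i.e. -(u + 2)*(u + 4) = 0, at u = -4, -2.
On [-4, -2] the curve lies above the axis; ∫[-4,-2] (-u^2 - 6*u - 8) du = 4/3, giving area 4/3.

4/3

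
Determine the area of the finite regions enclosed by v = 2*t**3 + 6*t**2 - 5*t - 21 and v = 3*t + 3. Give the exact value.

131/2

Set the curves equal: 2*t**3 + 6*t**2 - 5*t - 21 = 3*t + 3, so 2*t**3 + 6*t**2 - 8*t - 24 = 0, which factors as 2*(t - 2)*(t + 2)*(t + 3) = 0. The curves meet at t = -3, -2, 2.
On [-3, -2], v = 2*t**3 + 6*t**2 - 5*t - 21 is on top; that piece has area ∫[-3,-2] (2*t**3 + 6*t**2 - 8*t - 24) dt = 3/2.
On [-2, 2], v = 3*t + 3 is on top; that piece has area ∫[-2,2] (-(2*t**3 + 6*t**2 - 8*t - 24)) dt = 64.
Total enclosed area = 3/2 + 64 = 131/2.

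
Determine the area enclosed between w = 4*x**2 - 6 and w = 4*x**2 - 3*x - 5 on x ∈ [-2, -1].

On [-2, -1], (4*x**2 - 6) - (4*x**2 - 3*x - 5) = 3*x - 1 is ≤ 0 throughout, so the area is a single integral of |3*x - 1|.
∫[-2,-1] (3*x - 1) dx = -11/2; the area of that piece is 11/2.

11/2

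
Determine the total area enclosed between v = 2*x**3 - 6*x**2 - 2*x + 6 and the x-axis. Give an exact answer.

16

The curve meets the x-axis where 2*x**3 - 6*x**2 - 2*x + 6 = 0, i.e. 2*(x - 3)*(x - 1)*(x + 1) = 0, at x = -1, 1, 3.
On [-1, 1] the curve lies above the axis; ∫[-1,1] (2*x**3 - 6*x**2 - 2*x + 6) dx = 8, giving area 8.
On [1, 3] the curve lies below the axis; ∫[1,3] (2*x**3 - 6*x**2 - 2*x + 6) dx = -8, giving area 8.
Total area = 8 + 8 = 16.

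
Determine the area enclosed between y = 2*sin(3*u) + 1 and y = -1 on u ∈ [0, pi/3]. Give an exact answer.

4/3 + 2*pi/3

On [0, pi/3], (2*sin(3*u) + 1) - (-1) = 2*sin(3*u) + 2 is ≥ 0 throughout, so the area is a single integral of |2*sin(3*u) + 2|.
∫[0,pi/3] (2*sin(3*u) + 2) du = 4/3 + 2*pi/3.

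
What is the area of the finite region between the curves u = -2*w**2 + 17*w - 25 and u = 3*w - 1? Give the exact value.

Both boundary curves give u as a function of w, so integrate with respect to w. Setting them equal: -2*w**2 + 14*w - 24 = 0, i.e. -2*(w - 4)*(w - 3) = 0, so they meet at w = 3, 4.
For w in [3, 4], u = -2*w**2 + 17*w - 25 is on the right; area = ∫[3,4] (-2*w**2 + 14*w - 24) dw = 1/3.

1/3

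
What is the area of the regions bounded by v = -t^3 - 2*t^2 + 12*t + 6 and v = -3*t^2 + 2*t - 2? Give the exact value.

Set the curves equal: -t^3 - 2*t^2 + 12*t + 6 = -3*t^2 + 2*t - 2, so -t^3 + t^2 + 10*t + 8 = 0, which factors as -(t - 4)*(t + 1)*(t + 2) = 0. The curves meet at t = -2, -1, 4.
On [-2, -1], v = -3*t^2 + 2*t - 2 is on top; that piece has area ∫[-2,-1] (-(-t^3 + t^2 + 10*t + 8)) dt = 11/12.
On [-1, 4], v = -t^3 - 2*t^2 + 12*t + 6 is on top; that piece has area ∫[-1,4] (-t^3 + t^2 + 10*t + 8) dt = 875/12.
Total enclosed area = 11/12 + 875/12 = 443/6.

443/6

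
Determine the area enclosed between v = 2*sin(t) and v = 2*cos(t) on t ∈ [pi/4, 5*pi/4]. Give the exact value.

On [pi/4, 5*pi/4], (2*sin(t)) - (2*cos(t)) = 2*sin(t) - 2*cos(t) is ≥ 0 throughout, so the area is a single integral of |2*sin(t) - 2*cos(t)|.
∫[pi/4,5*pi/4] (2*sin(t) - 2*cos(t)) dt = 4*sqrt(2).

4*sqrt(2)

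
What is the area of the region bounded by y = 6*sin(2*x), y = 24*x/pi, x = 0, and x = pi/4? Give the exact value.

3 - 3*pi/4

On [0, pi/4], (6*sin(2*x)) - (24*x/pi) = -24*x/pi + 6*sin(2*x) is ≥ 0 throughout, so the area is a single integral of |-24*x/pi + 6*sin(2*x)|.
∫[0,pi/4] (-24*x/pi + 6*sin(2*x)) dx = 3 - 3*pi/4.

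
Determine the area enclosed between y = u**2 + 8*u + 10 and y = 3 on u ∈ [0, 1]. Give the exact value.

34/3

On [0, 1], (u**2 + 8*u + 10) - (3) = u**2 + 8*u + 7 is ≥ 0 throughout, so the area is a single integral of |u**2 + 8*u + 7|.
∫[0,1] (u**2 + 8*u + 7) du = 34/3.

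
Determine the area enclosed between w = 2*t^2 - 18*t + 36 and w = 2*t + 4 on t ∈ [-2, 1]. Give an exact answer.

On [-2, 1], (2*t^2 - 18*t + 36) - (2*t + 4) = 2*t^2 - 20*t + 32 is ≥ 0 throughout, so the area is a single integral of |2*t^2 - 20*t + 32|.
∫[-2,1] (2*t^2 - 20*t + 32) dt = 132.

132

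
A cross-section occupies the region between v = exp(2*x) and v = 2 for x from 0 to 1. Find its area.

The difference (exp(2*x)) - (2) = exp(2*x) - 2 changes sign at x = log(2)/2 inside [0, 1], so split the integral there.
∫[0,log(2)/2] (exp(2*x) - 2) dx = 1/2 - log(2); the area of that piece is -1/2 + log(2).
∫[log(2)/2,1] (exp(2*x) - 2) dx = -3 + log(2) + exp(2)/2.
Total area = (-1/2 + log(2)) + (-3 + log(2) + exp(2)/2) = -7/2 + 2*log(2) + exp(2)/2.

-7/2 + 2*log(2) + exp(2)/2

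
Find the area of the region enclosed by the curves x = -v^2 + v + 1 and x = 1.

Both boundary curves give x as a function of v, so integrate with respect to v. Setting them equal: -v^2 + v = 0, i.e. -v*(v - 1) = 0, so they meet at v = 0, 1.
For v in [0, 1], x = -v^2 + v + 1 is on the right; area = ∫[0,1] (-v^2 + v) dv = 1/6.

1/6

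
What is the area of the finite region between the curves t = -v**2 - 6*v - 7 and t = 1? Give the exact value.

Both boundary curves give t as a function of v, so integrate with respect to v. Setting them equal: -v**2 - 6*v - 8 = 0, i.e. -(v + 2)*(v + 4) = 0, so they meet at v = -4, -2.
For v in [-4, -2], t = -v**2 - 6*v - 7 is on the right; area = ∫[-4,-2] (-v**2 - 6*v - 8) dv = 4/3.

4/3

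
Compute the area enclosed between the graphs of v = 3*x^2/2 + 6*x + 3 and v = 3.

16

Set the curves equal: 3*x^2/2 + 6*x + 3 = 3, so 3*x^2/2 + 6*x = 0, which factors as 3*x*(x + 4)/2 = 0. The curves meet at x = -4, 0.
On [-4, 0], v = 3 is on top; that piece has area ∫[-4,0] (-(3*x^2/2 + 6*x)) dx = 16.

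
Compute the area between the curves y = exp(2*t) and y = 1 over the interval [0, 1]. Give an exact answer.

-3/2 + exp(2)/2

On [0, 1], (exp(2*t)) - (1) = exp(2*t) - 1 is ≥ 0 throughout, so the area is a single integral of |exp(2*t) - 1|.
∫[0,1] (exp(2*t) - 1) dt = -3/2 + exp(2)/2.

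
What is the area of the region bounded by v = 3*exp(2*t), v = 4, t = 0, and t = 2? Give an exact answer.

The difference (3*exp(2*t)) - (4) = 3*exp(2*t) - 4 changes sign at t = -log(3)/2 + log(2) inside [0, 2], so split the integral there.
∫[0,-log(3)/2 + log(2)] (3*exp(2*t) - 4) dt = log(9/16) + 1/2; the area of that piece is -1/2 + log(16/9).
∫[-log(3)/2 + log(2),2] (3*exp(2*t) - 4) dt = -10 - 2*log(3) + 4*log(2) + 3*exp(4)/2.
Total area = (-1/2 + log(16/9)) + (-10 - 2*log(3) + 4*log(2) + 3*exp(4)/2) = -21/2 - 4*log(3) + 8*log(2) + 3*exp(4)/2.

-21/2 - 4*log(3) + 8*log(2) + 3*exp(4)/2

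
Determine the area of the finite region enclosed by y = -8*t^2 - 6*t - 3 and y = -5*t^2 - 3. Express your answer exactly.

4

Set the curves equal: -8*t^2 - 6*t - 3 = -5*t^2 - 3, so -3*t^2 - 6*t = 0, which factors as -3*t*(t + 2) = 0. The curves meet at t = -2, 0.
On [-2, 0], y = -8*t^2 - 6*t - 3 is on top; that piece has area ∫[-2,0] (-3*t^2 - 6*t) dt = 4.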